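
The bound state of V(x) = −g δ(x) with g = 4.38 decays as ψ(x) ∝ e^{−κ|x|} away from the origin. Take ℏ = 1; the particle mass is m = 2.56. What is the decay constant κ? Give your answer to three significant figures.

κ = 11.2

Integrate −(ℏ²/2m)ψ'' − gδ(x)ψ = Eψ from −ε to +ε: the ψ'' term gives ψ'(0⁺) − ψ'(0⁻) and the δ term gives −(2mg/ℏ²)ψ(0).
With ψ ∝ e^{−κ|x|} this yields −2κ = −2mg/ℏ², so κ = mg/ℏ² = 11.21.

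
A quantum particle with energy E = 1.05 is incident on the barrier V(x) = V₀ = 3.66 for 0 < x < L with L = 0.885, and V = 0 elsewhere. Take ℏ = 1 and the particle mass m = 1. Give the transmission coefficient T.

T = 0.0561

Since E < V₀ the interior solution is evanescent with decay constant κ = √(2m(V₀ − E))/ℏ = 2.285.
κL = 2.022, sinh(κL) = 3.710.
The exact tunnelling result is T⁻¹ = 1 + V₀² sinh²(κL) / [4E(V₀ − E)] = 17.82, so T = 0.0561.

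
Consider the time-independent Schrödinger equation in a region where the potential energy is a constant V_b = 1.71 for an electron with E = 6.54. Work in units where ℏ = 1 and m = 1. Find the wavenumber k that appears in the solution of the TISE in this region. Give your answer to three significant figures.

With E > V_b the solution is oscillatory, ψ ∝ e^{±ikx} with k = √(2m(E − V_b))/ℏ.
k = √(2 × 1 × 4.83) = 3.108.

k = 3.11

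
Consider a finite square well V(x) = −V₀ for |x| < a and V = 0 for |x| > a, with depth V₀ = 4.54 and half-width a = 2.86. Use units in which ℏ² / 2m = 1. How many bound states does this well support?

N = 4

The dimensionless depth is z₀ = a√(2mV₀)/ℏ = 2.86 × √(4.540) = 6.094.
The even/odd transcendental equations gain one root per π/2 in z₀, giving N = 1 + ⌊2z₀/π⌋ = 1 + ⌊3.879⌋ = 4.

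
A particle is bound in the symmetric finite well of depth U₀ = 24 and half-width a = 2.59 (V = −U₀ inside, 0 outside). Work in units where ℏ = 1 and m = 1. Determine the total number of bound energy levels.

Define the well-strength parameter z₀ = (a/ℏ)√(2mU₀) = 2.59 × √(2·1·24) = 17.94.
A new bound state (alternating even/odd) appears each time z₀ passes a multiple of π/2, so N = ⌊2z₀/π⌋ + 1 = ⌊11.42⌋ + 1 = 12.

N = 12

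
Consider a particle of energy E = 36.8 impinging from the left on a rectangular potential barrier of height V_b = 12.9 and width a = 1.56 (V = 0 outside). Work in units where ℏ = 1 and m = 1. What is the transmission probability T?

T = 0.957

Above the barrier the interior wavenumber is k₂ = √(2m(E − V_b))/ℏ = 6.914, giving phase k₂a = 10.79.
T = [1 + V_b² sin²(k₂a) / (4E(E − V_b))]⁻¹ = 1/1.045 = 0.957.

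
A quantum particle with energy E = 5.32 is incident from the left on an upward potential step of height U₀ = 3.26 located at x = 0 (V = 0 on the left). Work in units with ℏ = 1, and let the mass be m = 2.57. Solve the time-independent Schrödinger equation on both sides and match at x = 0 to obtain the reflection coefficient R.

R = 0.0542

On each side the TISE gives plane waves with k = √(2m(E − V))/ℏ: k₁ = √(2·2.57·5.32) = 5.229, k₂ = √(2·2.57·2.06) = 3.254.
Matching ψ and ψ′ at x = 0 gives r = (k₁ − k₂)/(k₁ + k₂), so R = r² = 0.05422 and T = 1 − R = 0.9458.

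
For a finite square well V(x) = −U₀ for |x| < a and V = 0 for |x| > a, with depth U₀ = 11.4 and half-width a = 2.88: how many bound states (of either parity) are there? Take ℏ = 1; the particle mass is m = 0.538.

Define the well-strength parameter z₀ = (a/ℏ)√(2mU₀) = 2.88 × √(2·0.538·11.4) = 10.09.
A new bound state (alternating even/odd) appears each time z₀ passes a multiple of π/2, so N = ⌊2z₀/π⌋ + 1 = ⌊6.421⌋ + 1 = 7.

N = 7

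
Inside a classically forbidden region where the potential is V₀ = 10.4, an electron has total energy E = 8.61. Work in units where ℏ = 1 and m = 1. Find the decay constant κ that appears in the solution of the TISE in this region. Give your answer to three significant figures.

κ = 1.89

Since E < V₀ the TISE in this region is ψ'' = κ²ψ with κ = √(2m(V₀ − E))/ℏ.
κ = √(2 × 1 × 1.79) = 1.892.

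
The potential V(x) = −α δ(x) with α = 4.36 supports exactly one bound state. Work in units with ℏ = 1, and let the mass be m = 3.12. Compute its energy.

E = -29.7

For x ≠ 0 the bound state is ψ ∝ e^{−κ|x|}; integrating the TISE across the delta gives the cusp condition 2κ = 2mα/ℏ², so κ = 13.60.
Then E = −ℏ²κ²/(2m) = −mα²/(2ℏ²) = -29.65.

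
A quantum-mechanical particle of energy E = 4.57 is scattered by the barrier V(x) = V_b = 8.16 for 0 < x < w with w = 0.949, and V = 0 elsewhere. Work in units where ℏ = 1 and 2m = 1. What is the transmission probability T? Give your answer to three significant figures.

E < V_b: inside the barrier ψ ∝ e^{±κx} with κ = √(2m(V_b − E))/ℏ = 1.895.
κw = 1.798, sinh(κw) = 2.936.
The exact tunnelling result is T⁻¹ = 1 + V_b² sinh²(κw) / [4E(V_b − E)] = 9.748, so T = 0.103.

T = 0.103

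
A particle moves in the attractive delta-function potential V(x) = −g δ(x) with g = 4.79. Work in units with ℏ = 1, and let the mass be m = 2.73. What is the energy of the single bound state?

For x ≠ 0 the bound state is ψ ∝ e^{−κ|x|}; integrating the TISE across the delta gives the cusp condition 2κ = 2mg/ℏ², so κ = 13.08.
Then E = −ℏ²κ²/(2m) = −mg²/(2ℏ²) = -31.32.

E = -31.3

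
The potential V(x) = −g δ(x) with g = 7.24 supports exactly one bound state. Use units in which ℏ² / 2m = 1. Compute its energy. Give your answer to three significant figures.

E = -13.1

The bound state is ψ(x) = √κ e^{−κ|x|}. The derivative jump ψ'(0⁺) − ψ'(0⁻) = −(2mg/ℏ²)ψ(0) fixes κ = mg/ℏ² = 3.620.
Then E = −ℏ²κ²/(2m) = −mg²/(2ℏ²) = -13.10.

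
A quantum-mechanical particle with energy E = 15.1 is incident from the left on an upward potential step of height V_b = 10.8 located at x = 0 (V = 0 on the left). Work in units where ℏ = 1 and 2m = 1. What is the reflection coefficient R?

The wavenumbers are k₁ = √(2mE)/ℏ = 3.886 on the left and k₂ = √(2m(E − V_b))/ℏ = 2.074 on the right.
Continuity of ψ and ψ′ at the step yields the reflection amplitude r = (k₁ − k₂)/(k₁ + k₂) = 0.3041; thus R = |r|² = 0.09247, T = 0.9075.

R = 0.0925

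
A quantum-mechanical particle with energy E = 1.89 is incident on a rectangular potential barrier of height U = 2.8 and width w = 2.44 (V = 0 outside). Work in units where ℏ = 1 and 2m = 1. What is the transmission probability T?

E < U: inside the barrier ψ ∝ e^{±κx} with κ = √(2m(U − E))/ℏ = 0.9539.
κw = 2.328, sinh(κw) = 5.078.
The exact tunnelling result is T⁻¹ = 1 + U² sinh²(κw) / [4E(U − E)] = 30.39, so T = 0.0329.

T = 0.0329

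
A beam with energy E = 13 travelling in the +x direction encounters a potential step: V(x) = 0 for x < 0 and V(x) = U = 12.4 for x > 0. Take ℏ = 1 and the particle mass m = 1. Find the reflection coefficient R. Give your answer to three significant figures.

R = 0.418

On each side the TISE gives plane waves with k = √(2m(E − V))/ℏ: k₁ = √(2·1·13) = 5.099, k₂ = √(2·1·0.6) = 1.095.
Matching ψ and ψ′ at x = 0 gives r = (k₁ − k₂)/(k₁ + k₂), so R = r² = 0.4177 and T = 1 − R = 0.5823.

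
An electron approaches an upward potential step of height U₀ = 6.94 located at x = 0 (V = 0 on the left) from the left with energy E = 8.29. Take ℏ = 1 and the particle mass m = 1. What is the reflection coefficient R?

R = 0.181

On each side the TISE gives plane waves with k = √(2m(E − V))/ℏ: k₁ = √(2·1·8.29) = 4.072, k₂ = √(2·1·1.35) = 1.643.
Matching ψ and ψ′ at x = 0 gives r = (k₁ − k₂)/(k₁ + k₂), so R = r² = 0.1806 and T = 1 − R = 0.8194.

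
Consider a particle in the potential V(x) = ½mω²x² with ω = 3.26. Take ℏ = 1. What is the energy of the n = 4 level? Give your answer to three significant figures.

E = 14.7

Using E_n = (n + ½)ℏω: E_4 = 4.5 × 3.26 = 14.67.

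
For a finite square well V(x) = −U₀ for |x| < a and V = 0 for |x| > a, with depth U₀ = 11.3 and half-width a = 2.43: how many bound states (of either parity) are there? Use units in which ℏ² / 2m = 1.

The dimensionless depth is z₀ = a√(2mU₀)/ℏ = 2.43 × √(11.30) = 8.169.
A new bound state (alternating even/odd) appears each time z₀ passes a multiple of π/2, so N = ⌊2z₀/π⌋ + 1 = ⌊5.200⌋ + 1 = 6.

N = 6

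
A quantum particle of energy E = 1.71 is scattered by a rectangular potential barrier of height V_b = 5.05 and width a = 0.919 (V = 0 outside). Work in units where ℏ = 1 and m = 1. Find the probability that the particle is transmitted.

Since E < V_b the interior solution is evanescent with decay constant κ = √(2m(V_b − E))/ℏ = 2.585.
κa = 2.375, sinh(κa) = 5.330.
The exact tunnelling result is T⁻¹ = 1 + V_b² sinh²(κa) / [4E(V_b − E)] = 32.72, so T = 0.0306.

T = 0.0306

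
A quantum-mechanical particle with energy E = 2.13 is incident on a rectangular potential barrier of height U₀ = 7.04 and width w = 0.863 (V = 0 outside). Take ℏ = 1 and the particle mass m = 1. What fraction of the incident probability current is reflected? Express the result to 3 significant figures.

E < U₀: inside the barrier ψ ∝ e^{±κx} with κ = √(2m(U₀ − E))/ℏ = 3.134.
κw = 2.704, sinh(κw) = 7.439.
Matching ψ, ψ′ at both faces gives T = [1 + U₀² sinh²(κw) / (4E(U₀ − E))]⁻¹ = 1/66.56 = 0.0150.
R = 1 − T = 0.985.

R = 0.985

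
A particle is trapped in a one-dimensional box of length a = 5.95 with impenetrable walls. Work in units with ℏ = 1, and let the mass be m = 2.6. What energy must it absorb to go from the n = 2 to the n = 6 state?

E_n = n²π²ℏ²/(2ma²), so ΔE = (6² − 2²) π²ℏ²/(2ma²).
ΔE = 32 × π² / (2 × 2.6 × 5.95²) = 1.716.

ΔE = 1.72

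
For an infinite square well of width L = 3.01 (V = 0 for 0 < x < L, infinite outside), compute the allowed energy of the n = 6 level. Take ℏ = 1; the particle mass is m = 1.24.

Requiring ψ(0) = ψ(L) = 0 quantises k = nπ/L, hence E_n = ℏ²k²/2m = n²π²ℏ²/(2mL²).
E_6 = 6² × π² / (2 × 1.24 × 3.01²) = 15.81.

E = 15.8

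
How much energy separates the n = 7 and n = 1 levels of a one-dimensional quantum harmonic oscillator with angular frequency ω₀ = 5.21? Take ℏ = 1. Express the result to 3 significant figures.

ΔE = 31.3

E_n = ℏω₀(n + ½), so ΔE = (7 − 1) ℏω₀ = 6 × 5.21 = 31.26.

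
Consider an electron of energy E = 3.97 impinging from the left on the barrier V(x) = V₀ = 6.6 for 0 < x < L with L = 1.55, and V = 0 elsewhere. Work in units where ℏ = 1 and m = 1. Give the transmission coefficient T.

Since E < V₀ the interior solution is evanescent with decay constant κ = √(2m(V₀ − E))/ℏ = 2.293.
κL = 3.555, sinh(κL) = 17.48.
The exact tunnelling result is T⁻¹ = 1 + V₀² sinh²(κL) / [4E(V₀ − E)] = 319.6, so T = 0.00313.

T = 0.00313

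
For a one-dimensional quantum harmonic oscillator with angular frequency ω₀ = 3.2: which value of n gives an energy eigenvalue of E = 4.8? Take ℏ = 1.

n = 1

E_n = ℏω₀(n + ½) ⇒ n = E/(ℏω₀) − ½ = 4.8/3.2 − 0.5 = 1.000 → n = 1.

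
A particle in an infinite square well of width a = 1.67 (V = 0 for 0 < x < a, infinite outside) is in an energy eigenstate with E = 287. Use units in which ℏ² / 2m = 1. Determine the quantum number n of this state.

n = 9

From E_n = n²π²ℏ²/(2ma²) invert to n = √(2ma²E)/(πℏ).
n = (1.67/π) × √(2 × 0.5 × 287) = 9.005 → n = 9.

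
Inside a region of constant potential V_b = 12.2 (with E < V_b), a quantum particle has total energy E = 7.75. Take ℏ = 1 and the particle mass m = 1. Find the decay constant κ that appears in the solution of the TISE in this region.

κ = 2.98

Since E < V_b the TISE in this region is ψ'' = κ²ψ with κ = √(2m(V_b − E))/ℏ.
κ = √(2 × 1 × 4.45) = 2.983.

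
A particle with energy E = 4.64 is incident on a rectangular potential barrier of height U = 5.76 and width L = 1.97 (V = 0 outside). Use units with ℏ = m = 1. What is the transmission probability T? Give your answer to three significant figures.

T = 0.00688

Since E < U the interior solution is evanescent with decay constant κ = √(2m(U − E))/ℏ = 1.497.
κL = 2.948, sinh(κL) = 9.512.
Matching ψ, ψ′ at both faces gives T = [1 + U² sinh²(κL) / (4E(U − E))]⁻¹ = 1/145.4 = 0.00688.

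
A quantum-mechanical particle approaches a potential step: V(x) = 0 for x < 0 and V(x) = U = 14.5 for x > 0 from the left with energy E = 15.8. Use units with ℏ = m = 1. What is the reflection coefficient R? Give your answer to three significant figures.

R = 0.307

The wavenumbers are k₁ = √(2mE)/ℏ = 5.621 on the left and k₂ = √(2m(E − U))/ℏ = 1.612 on the right.
Matching ψ and ψ′ at x = 0 gives r = (k₁ − k₂)/(k₁ + k₂), so R = r² = 0.3071 and T = 1 − R = 0.6929.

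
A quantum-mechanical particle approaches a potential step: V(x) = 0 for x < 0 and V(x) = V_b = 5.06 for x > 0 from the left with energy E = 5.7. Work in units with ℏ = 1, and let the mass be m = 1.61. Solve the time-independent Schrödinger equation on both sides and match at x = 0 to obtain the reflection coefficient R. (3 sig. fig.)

On each side the TISE gives plane waves with k = √(2m(E − V))/ℏ: k₁ = √(2·1.61·5.7) = 4.284, k₂ = √(2·1.61·0.64) = 1.436.
Matching ψ and ψ′ at x = 0 gives r = (k₁ − k₂)/(k₁ + k₂), so R = r² = 0.2480 and T = 1 − R = 0.7520.

R = 0.248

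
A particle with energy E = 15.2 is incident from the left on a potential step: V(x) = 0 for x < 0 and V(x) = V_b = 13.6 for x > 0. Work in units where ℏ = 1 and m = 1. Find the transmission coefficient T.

The wavenumbers are k₁ = √(2mE)/ℏ = 5.514 on the left and k₂ = √(2m(E − V_b))/ℏ = 1.789 on the right.
Continuity of ψ and ψ′ at the step yields the reflection amplitude r = (k₁ − k₂)/(k₁ + k₂) = 0.5101; thus R = |r|² = 0.2602, T = 0.7398.

T = 0.740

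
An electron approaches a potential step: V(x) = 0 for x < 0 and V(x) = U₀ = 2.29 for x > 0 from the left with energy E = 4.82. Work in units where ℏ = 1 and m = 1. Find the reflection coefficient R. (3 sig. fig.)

R = 0.0255

The wavenumbers are k₁ = √(2mE)/ℏ = 3.105 on the left and k₂ = √(2m(E − U₀))/ℏ = 2.249 on the right.
Matching ψ and ψ′ at x = 0 gives r = (k₁ − k₂)/(k₁ + k₂), so R = r² = 0.02552 and T = 1 − R = 0.9745.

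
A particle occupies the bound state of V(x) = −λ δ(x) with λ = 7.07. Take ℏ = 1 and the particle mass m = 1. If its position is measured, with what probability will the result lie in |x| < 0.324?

The normalised bound state is ψ = √κ e^{−κ|x|} with κ = mλ/ℏ² = 7.070.
P(|x| < d) = ∫_{−d}^{d} κ e^{−2κ|x|} dx = 1 − e^{−2κd} = 1 − e^{−4.581} = 0.9898.

P = 0.990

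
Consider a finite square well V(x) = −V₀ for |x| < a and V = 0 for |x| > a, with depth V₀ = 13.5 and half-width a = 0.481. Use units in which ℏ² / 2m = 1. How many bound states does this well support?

Define the well-strength parameter z₀ = (a/ℏ)√(2mV₀) = 0.481 × √(2·0.5·13.5) = 1.767.
The even/odd transcendental equations gain one root per π/2 in z₀, giving N = 1 + ⌊2z₀/π⌋ = 1 + ⌊1.125⌋ = 2.

N = 2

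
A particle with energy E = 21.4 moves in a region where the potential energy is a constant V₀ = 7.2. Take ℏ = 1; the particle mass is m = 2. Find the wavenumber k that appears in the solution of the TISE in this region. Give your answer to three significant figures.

k = 7.54

With E > V₀ the solution is oscillatory, ψ ∝ e^{±ikx} with k = √(2m(E − V₀))/ℏ.
k = √(2 × 2 × 14.2) = 7.537.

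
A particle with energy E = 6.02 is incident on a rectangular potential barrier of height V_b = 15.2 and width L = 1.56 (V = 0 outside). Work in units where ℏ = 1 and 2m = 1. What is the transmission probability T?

T = 0.000300

Since E < V_b the interior solution is evanescent with decay constant κ = √(2m(V_b − E))/ℏ = 3.030.
κL = 4.727, sinh(κL) = 56.45.
Matching ψ, ψ′ at both faces gives T = [1 + V_b² sinh²(κL) / (4E(V_b − E))]⁻¹ = 1/3331 = 0.000300.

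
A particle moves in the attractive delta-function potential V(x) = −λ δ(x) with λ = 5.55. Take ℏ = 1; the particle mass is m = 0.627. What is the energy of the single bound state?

E = -9.66

The bound state is ψ(x) = √κ e^{−κ|x|}. The derivative jump ψ'(0⁺) − ψ'(0⁻) = −(2mλ/ℏ²)ψ(0) fixes κ = mλ/ℏ² = 3.480.
Then E = −ℏ²κ²/(2m) = −mλ²/(2ℏ²) = -9.657.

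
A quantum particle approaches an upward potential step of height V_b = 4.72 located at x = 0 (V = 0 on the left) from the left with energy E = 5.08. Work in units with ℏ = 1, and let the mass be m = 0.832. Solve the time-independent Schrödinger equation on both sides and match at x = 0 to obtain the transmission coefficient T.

On each side the TISE gives plane waves with k = √(2m(E − V))/ℏ: k₁ = √(2·0.832·5.08) = 2.907, k₂ = √(2·0.832·0.36) = 0.7740.
Matching ψ and ψ′ at x = 0 gives r = (k₁ − k₂)/(k₁ + k₂), so R = r² = 0.3358 and T = 1 − R = 0.6642.

T = 0.664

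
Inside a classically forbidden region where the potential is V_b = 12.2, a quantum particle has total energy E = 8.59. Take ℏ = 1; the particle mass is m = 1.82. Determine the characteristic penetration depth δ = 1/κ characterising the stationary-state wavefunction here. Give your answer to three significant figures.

Since E < V_b the TISE in this region is ψ'' = κ²ψ with κ = √(2m(V_b − E))/ℏ.
κ = √(2 × 1.82 × 3.61) = 3.625. The penetration depth is δ = 1/κ = 0.276.

δ = 0.276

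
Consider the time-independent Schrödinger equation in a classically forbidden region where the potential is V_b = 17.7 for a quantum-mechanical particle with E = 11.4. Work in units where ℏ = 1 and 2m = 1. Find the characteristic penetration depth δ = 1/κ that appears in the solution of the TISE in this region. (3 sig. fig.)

δ = 0.398

Since E < V_b the TISE in this region is ψ'' = κ²ψ with κ = √(2m(V_b − E))/ℏ.
κ = √(2 × 0.5 × 6.3) = 2.510. The penetration depth is δ = 1/κ = 0.398.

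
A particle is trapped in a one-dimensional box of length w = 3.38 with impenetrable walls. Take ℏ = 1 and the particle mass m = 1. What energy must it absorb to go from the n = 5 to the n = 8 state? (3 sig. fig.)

E_n = n²π²ℏ²/(2mw²), so ΔE = (8² − 5²) π²ℏ²/(2mw²).
ΔE = 39 × π² / (2 × 1 × 3.38²) = 16.85.

ΔE = 16.8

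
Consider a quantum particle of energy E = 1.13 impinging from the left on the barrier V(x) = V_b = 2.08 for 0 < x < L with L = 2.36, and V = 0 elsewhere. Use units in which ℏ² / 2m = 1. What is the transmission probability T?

E < V_b: inside the barrier ψ ∝ e^{±κx} with κ = √(2m(V_b − E))/ℏ = 0.9747.
κL = 2.300, sinh(κL) = 4.938.
Matching ψ, ψ′ at both faces gives T = [1 + V_b² sinh²(κL) / (4E(V_b − E))]⁻¹ = 1/25.57 = 0.0391.

T = 0.0391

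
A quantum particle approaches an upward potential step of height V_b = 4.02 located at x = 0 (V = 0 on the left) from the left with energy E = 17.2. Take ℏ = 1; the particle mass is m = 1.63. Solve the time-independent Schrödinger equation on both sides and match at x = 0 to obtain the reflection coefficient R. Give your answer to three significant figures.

The wavenumbers are k₁ = √(2mE)/ℏ = 7.488 on the left and k₂ = √(2m(E − V_b))/ℏ = 6.555 on the right.
Matching ψ and ψ′ at x = 0 gives r = (k₁ − k₂)/(k₁ + k₂), so R = r² = 0.004416 and T = 1 − R = 0.9956.

R = 0.00442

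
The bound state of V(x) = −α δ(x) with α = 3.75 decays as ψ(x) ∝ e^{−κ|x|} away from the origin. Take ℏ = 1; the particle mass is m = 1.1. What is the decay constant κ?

Integrate −(ℏ²/2m)ψ'' − αδ(x)ψ = Eψ from −ε to +ε: the ψ'' term gives ψ'(0⁺) − ψ'(0⁻) and the δ term gives −(2mα/ℏ²)ψ(0).
With ψ ∝ e^{−κ|x|} this yields −2κ = −2mα/ℏ², so κ = mα/ℏ² = 4.125.

κ = 4.13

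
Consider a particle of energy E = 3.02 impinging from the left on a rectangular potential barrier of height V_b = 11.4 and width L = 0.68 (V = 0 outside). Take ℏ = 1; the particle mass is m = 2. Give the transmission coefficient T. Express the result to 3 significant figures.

Since E < V_b the interior solution is evanescent with decay constant κ = √(2m(V_b − E))/ℏ = 5.790.
κL = 3.937, sinh(κL) = 25.62.
Matching ψ, ψ′ at both faces gives T = [1 + V_b² sinh²(κL) / (4E(V_b − E))]⁻¹ = 1/843.8 = 0.00119.

T = 0.00119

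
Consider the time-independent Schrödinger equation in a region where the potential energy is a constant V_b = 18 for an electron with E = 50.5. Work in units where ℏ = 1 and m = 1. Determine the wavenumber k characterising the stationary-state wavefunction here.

k = 8.06

With E > V_b the solution is oscillatory, ψ ∝ e^{±ikx} with k = √(2m(E − V_b))/ℏ.
k = √(2 × 1 × 32.5) = 8.062.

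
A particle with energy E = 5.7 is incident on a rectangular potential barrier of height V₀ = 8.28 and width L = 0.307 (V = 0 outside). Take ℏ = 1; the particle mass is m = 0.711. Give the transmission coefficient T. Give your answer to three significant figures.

T = 0.689

E < V₀: inside the barrier ψ ∝ e^{±κx} with κ = √(2m(V₀ − E))/ℏ = 1.915.
κL = 0.5880, sinh(κL) = 0.6225.
Matching ψ, ψ′ at both faces gives T = [1 + V₀² sinh²(κL) / (4E(V₀ − E))]⁻¹ = 1/1.452 = 0.689.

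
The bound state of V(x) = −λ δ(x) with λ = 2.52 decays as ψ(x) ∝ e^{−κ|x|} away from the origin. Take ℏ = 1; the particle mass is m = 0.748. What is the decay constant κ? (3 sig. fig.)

Integrating the TISE across x = 0 gives the cusp condition ψ'(0⁺) − ψ'(0⁻) = −(2mλ/ℏ²)ψ(0).
With ψ ∝ e^{−κ|x|} this yields −2κ = −2mλ/ℏ², so κ = mλ/ℏ² = 1.885.

κ = 1.88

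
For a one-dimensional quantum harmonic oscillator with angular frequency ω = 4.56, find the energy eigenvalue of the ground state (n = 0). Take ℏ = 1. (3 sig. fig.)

E = 2.28

The oscillator eigenvalues are E_n = ℏω(n + ½), so E_0 = 4.56 × 0.5 = 2.280.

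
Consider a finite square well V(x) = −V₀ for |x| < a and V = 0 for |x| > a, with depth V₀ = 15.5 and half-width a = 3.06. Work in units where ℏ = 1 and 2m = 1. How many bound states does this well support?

Define the well-strength parameter z₀ = (a/ℏ)√(2mV₀) = 3.06 × √(2·0.5·15.5) = 12.05.
The even/odd transcendental equations gain one root per π/2 in z₀, giving N = 1 + ⌊2z₀/π⌋ = 1 + ⌊7.670⌋ = 8.

N = 8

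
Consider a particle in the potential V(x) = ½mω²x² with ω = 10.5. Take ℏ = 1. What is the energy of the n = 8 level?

Using E_n = (n + ½)ℏω: E_8 = 8.5 × 10.5 = 89.25.

E = 89.3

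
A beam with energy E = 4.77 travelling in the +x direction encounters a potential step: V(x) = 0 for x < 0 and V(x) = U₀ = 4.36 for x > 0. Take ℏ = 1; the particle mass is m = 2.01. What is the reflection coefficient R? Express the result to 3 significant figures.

R = 0.299

On each side the TISE gives plane waves with k = √(2m(E − V))/ℏ: k₁ = √(2·2.01·4.77) = 4.379, k₂ = √(2·2.01·0.41) = 1.284.
Continuity of ψ and ψ′ at the step yields the reflection amplitude r = (k₁ − k₂)/(k₁ + k₂) = 0.5466; thus R = |r|² = 0.2987, T = 0.7013.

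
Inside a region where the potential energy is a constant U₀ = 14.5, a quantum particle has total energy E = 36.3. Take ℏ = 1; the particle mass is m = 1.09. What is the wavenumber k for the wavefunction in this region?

k = 6.89

With E > U₀ the solution is oscillatory, ψ ∝ e^{±ikx} with k = √(2m(E − U₀))/ℏ.
k = √(2 × 1.09 × 21.8) = 6.894.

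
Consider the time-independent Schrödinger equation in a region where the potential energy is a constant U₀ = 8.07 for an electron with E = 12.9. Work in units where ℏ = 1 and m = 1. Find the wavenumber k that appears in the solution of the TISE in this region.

With E > U₀ the solution is oscillatory, ψ ∝ e^{±ikx} with k = √(2m(E − U₀))/ℏ.
k = √(2 × 1 × 4.83) = 3.108.

k = 3.11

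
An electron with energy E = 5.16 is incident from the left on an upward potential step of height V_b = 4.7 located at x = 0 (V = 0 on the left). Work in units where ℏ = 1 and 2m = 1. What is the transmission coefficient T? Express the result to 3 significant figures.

T = 0.708

The wavenumbers are k₁ = √(2mE)/ℏ = 2.272 on the left and k₂ = √(2m(E − V_b))/ℏ = 0.6782 on the right.
Matching ψ and ψ′ at x = 0 gives r = (k₁ − k₂)/(k₁ + k₂), so R = r² = 0.2918 and T = 1 − R = 0.7082.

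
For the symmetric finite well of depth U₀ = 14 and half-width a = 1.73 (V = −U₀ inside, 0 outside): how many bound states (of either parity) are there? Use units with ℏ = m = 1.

N = 6

Define the well-strength parameter z₀ = (a/ℏ)√(2mU₀) = 1.73 × √(2·1·14) = 9.154.
A new bound state (alternating even/odd) appears each time z₀ passes a multiple of π/2, so N = ⌊2z₀/π⌋ + 1 = ⌊5.828⌋ + 1 = 6.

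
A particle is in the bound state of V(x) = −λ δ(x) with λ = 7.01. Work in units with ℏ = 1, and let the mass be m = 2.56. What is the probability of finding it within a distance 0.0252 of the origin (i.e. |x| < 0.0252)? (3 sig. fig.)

P = 0.595

The normalised bound state is ψ = √κ e^{−κ|x|} with κ = mλ/ℏ² = 17.95.
P(|x| < d) = ∫_{−d}^{d} κ e^{−2κ|x|} dx = 1 − e^{−2κd} = 1 − e^{−0.9045} = 0.5952.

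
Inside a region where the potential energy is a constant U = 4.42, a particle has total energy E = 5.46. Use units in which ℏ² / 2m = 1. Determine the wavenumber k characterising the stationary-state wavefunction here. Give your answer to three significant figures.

With E > U the solution is oscillatory, ψ ∝ e^{±ikx} with k = √(2m(E − U))/ℏ.
k = √(2 × 0.5 × 1.04) = 1.020.

k = 1.02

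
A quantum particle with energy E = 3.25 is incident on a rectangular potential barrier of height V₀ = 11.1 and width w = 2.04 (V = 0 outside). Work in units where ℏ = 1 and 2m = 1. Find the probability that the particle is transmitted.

T = 0.0000359

E < V₀: inside the barrier ψ ∝ e^{±κx} with κ = √(2m(V₀ − E))/ℏ = 2.802.
κw = 5.716, sinh(κw) = 151.8.
The exact tunnelling result is T⁻¹ = 1 + V₀² sinh²(κw) / [4E(V₀ − E)] = 27820, so T = 0.0000359.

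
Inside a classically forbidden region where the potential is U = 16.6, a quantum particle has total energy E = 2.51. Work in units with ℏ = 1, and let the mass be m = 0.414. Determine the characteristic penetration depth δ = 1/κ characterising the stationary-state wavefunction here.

Since E < U the TISE in this region is ψ'' = κ²ψ with κ = √(2m(U − E))/ℏ.
κ = √(2 × 0.414 × 14.09) = 3.416. The penetration depth is δ = 1/κ = 0.293.

δ = 0.293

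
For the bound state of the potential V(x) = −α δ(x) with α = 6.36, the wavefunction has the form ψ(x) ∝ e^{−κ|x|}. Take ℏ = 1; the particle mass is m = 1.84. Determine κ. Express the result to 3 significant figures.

Integrate −(ℏ²/2m)ψ'' − αδ(x)ψ = Eψ from −ε to +ε: the ψ'' term gives ψ'(0⁺) − ψ'(0⁻) and the δ term gives −(2mα/ℏ²)ψ(0).
With ψ ∝ e^{−κ|x|} this yields −2κ = −2mα/ℏ², so κ = mα/ℏ² = 11.70.

κ = 11.7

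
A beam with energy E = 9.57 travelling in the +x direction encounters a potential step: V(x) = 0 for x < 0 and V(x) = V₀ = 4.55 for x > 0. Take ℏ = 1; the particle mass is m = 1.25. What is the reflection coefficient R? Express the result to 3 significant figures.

R = 0.0256

The wavenumbers are k₁ = √(2mE)/ℏ = 4.891 on the left and k₂ = √(2m(E − V₀))/ℏ = 3.543 on the right.
Continuity of ψ and ψ′ at the step yields the reflection amplitude r = (k₁ − k₂)/(k₁ + k₂) = 0.1599; thus R = |r|² = 0.02557, T = 0.9744.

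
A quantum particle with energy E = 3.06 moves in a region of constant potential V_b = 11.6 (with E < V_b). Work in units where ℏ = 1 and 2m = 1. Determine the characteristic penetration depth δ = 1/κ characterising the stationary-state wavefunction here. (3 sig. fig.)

Since E < V_b the TISE in this region is ψ'' = κ²ψ with κ = √(2m(V_b − E))/ℏ.
κ = √(2 × 0.5 × 8.54) = 2.922. The penetration depth is δ = 1/κ = 0.342.

δ = 0.342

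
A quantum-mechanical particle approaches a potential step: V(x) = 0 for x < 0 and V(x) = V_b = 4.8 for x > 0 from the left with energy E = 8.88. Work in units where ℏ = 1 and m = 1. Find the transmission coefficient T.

T = 0.963

On each side the TISE gives plane waves with k = √(2m(E − V))/ℏ: k₁ = √(2·1·8.88) = 4.214, k₂ = √(2·1·4.08) = 2.857.
Matching ψ and ψ′ at x = 0 gives r = (k₁ − k₂)/(k₁ + k₂), so R = r² = 0.03687 and T = 1 − R = 0.9631.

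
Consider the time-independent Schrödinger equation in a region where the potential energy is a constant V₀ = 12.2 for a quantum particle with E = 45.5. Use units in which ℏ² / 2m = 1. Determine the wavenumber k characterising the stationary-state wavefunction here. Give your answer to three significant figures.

With E > V₀ the solution is oscillatory, ψ ∝ e^{±ikx} with k = √(2m(E − V₀))/ℏ.
k = √(2 × 0.5 × 33.3) = 5.771.

k = 5.77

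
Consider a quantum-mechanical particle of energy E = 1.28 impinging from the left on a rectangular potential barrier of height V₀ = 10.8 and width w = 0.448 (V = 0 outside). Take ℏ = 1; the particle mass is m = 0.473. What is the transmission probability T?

T = 0.116

Since E < V₀ the interior solution is evanescent with decay constant κ = √(2m(V₀ − E))/ℏ = 3.001.
κw = 1.344, sinh(κw) = 1.788.
The exact tunnelling result is T⁻¹ = 1 + V₀² sinh²(κw) / [4E(V₀ − E)] = 8.648, so T = 0.116.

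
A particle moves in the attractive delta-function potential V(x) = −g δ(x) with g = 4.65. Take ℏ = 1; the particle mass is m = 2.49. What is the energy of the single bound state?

For x ≠ 0 the bound state is ψ ∝ e^{−κ|x|}; integrating the TISE across the delta gives the cusp condition 2κ = 2mg/ℏ², so κ = 11.58.
Then E = −ℏ²κ²/(2m) = −mg²/(2ℏ²) = -26.92.

E = -26.9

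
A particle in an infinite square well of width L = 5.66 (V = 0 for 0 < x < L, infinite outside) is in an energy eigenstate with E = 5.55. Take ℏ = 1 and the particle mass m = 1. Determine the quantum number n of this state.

For an infinite well E_n = n²π²ℏ²/(2mL²), so n = (L/πℏ)√(2mE).
n = (5.66/π) × √(2 × 1 × 5.55) = 6.002 → n = 6.

n = 6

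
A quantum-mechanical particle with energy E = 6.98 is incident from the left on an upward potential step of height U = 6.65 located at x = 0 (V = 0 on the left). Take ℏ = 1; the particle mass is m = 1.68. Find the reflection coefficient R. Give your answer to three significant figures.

R = 0.413

On each side the TISE gives plane waves with k = √(2m(E − V))/ℏ: k₁ = √(2·1.68·6.98) = 4.843, k₂ = √(2·1.68·0.33) = 1.053.
Matching ψ and ψ′ at x = 0 gives r = (k₁ − k₂)/(k₁ + k₂), so R = r² = 0.4132 and T = 1 − R = 0.5868.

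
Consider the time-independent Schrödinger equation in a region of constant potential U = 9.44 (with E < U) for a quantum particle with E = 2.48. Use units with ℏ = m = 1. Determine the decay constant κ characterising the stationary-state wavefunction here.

κ = 3.73

Since E < U the TISE in this region is ψ'' = κ²ψ with κ = √(2m(U − E))/ℏ.
κ = √(2 × 1 × 6.96) = 3.731.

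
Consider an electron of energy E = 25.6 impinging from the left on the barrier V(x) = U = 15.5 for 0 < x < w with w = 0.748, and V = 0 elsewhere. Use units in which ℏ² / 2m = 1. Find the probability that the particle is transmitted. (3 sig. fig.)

T = 0.900

Above the barrier the interior wavenumber is k₂ = √(2m(E − U))/ℏ = 3.178, giving phase k₂w = 2.377.
Matching at both interfaces gives T⁻¹ = 1 + U² sin²(k₂w) / [4E(E − U)] = 1.111, hence T = 0.900.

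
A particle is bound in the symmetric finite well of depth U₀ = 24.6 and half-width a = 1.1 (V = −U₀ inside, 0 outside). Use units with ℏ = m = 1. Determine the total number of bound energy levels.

Define the well-strength parameter z₀ = (a/ℏ)√(2mU₀) = 1.1 × √(2·1·24.6) = 7.716.
The even/odd transcendental equations gain one root per π/2 in z₀, giving N = 1 + ⌊2z₀/π⌋ = 1 + ⌊4.912⌋ = 5.

N = 5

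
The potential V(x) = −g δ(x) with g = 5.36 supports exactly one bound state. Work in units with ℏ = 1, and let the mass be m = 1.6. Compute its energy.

For x ≠ 0 the bound state is ψ ∝ e^{−κ|x|}; integrating the TISE across the delta gives the cusp condition 2κ = 2mg/ℏ², so κ = 8.576.
Then E = −ℏ²κ²/(2m) = −mg²/(2ℏ²) = -22.98.

E = -23.0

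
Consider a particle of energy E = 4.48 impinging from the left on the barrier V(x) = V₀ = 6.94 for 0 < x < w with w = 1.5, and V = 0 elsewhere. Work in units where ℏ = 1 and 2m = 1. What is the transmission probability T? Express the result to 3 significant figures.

T = 0.0326

E < V₀: inside the barrier ψ ∝ e^{±κx} with κ = √(2m(V₀ − E))/ℏ = 1.568.
κw = 2.353, sinh(κw) = 5.209.
Matching ψ, ψ′ at both faces gives T = [1 + V₀² sinh²(κw) / (4E(V₀ − E))]⁻¹ = 1/30.65 = 0.0326.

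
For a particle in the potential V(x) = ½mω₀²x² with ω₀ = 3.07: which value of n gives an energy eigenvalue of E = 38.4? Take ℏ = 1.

E_n = ℏω₀(n + ½) ⇒ n = E/(ℏω₀) − ½ = 38.4/3.07 − 0.5 = 12.008 → n = 12.

n = 12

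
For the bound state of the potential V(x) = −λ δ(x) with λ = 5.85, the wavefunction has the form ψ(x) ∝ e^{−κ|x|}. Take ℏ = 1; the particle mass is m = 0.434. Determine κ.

Integrating the TISE across x = 0 gives the cusp condition ψ'(0⁺) − ψ'(0⁻) = −(2mλ/ℏ²)ψ(0).
With ψ ∝ e^{−κ|x|} this yields −2κ = −2mλ/ℏ², so κ = mλ/ℏ² = 2.539.

κ = 2.54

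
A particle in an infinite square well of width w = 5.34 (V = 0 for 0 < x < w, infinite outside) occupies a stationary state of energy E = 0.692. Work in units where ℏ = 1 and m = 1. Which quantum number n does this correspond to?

n = 2

For an infinite well E_n = n²π²ℏ²/(2mw²), so n = (w/πℏ)√(2mE).
n = (5.34/π) × √(2 × 1 × 0.692) = 2.000 → n = 2.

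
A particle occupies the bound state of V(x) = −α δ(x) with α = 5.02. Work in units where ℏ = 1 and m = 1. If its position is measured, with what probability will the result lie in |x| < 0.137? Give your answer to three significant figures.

The normalised bound state is ψ = √κ e^{−κ|x|} with κ = mα/ℏ² = 5.020.
P(|x| < d) = ∫_{−d}^{d} κ e^{−2κ|x|} dx = 1 − e^{−2κd} = 1 − e^{−1.375} = 0.7473.

P = 0.747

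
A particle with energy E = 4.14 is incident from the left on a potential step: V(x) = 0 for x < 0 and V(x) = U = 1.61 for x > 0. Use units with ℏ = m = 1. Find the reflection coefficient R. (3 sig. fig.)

On each side the TISE gives plane waves with k = √(2m(E − V))/ℏ: k₁ = √(2·1·4.14) = 2.877, k₂ = √(2·1·2.53) = 2.249.
Continuity of ψ and ψ′ at the step yields the reflection amplitude r = (k₁ − k₂)/(k₁ + k₂) = 0.1225; thus R = |r|² = 0.01501, T = 0.9850.

R = 0.0150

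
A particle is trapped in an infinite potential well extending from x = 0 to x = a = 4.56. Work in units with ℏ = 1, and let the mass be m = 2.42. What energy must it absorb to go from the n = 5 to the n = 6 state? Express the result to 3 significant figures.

E_n = n²π²ℏ²/(2ma²), so ΔE = (6² − 5²) π²ℏ²/(2ma²).
ΔE = 11 × π² / (2 × 2.42 × 4.56²) = 1.079.

ΔE = 1.08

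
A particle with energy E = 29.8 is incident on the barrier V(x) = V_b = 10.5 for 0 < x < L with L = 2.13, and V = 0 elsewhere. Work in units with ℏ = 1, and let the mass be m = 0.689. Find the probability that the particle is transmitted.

T = 0.954

Above the barrier the interior wavenumber is k₂ = √(2m(E − V_b))/ℏ = 5.157, giving phase k₂L = 10.98.
T = [1 + V_b² sin²(k₂L) / (4E(E − V_b))]⁻¹ = 1/1.048 = 0.954.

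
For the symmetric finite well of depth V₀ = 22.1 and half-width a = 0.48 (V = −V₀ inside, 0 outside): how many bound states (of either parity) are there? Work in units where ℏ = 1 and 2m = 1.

N = 2

The dimensionless depth is z₀ = a√(2mV₀)/ℏ = 0.48 × √(22.10) = 2.257.
The even/odd transcendental equations gain one root per π/2 in z₀, giving N = 1 + ⌊2z₀/π⌋ = 1 + ⌊1.437⌋ = 2.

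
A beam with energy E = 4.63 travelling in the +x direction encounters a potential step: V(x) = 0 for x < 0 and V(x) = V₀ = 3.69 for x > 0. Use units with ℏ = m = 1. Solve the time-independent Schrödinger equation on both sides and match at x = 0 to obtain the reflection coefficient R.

R = 0.143

The wavenumbers are k₁ = √(2mE)/ℏ = 3.043 on the left and k₂ = √(2m(E − V₀))/ℏ = 1.371 on the right.
Matching ψ and ψ′ at x = 0 gives r = (k₁ − k₂)/(k₁ + k₂), so R = r² = 0.1435 and T = 1 − R = 0.8565.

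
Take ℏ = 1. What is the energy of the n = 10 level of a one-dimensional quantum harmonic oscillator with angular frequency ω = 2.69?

Using E_n = (n + ½)ℏω: E_10 = 10.5 × 2.69 = 28.25.

E = 28.2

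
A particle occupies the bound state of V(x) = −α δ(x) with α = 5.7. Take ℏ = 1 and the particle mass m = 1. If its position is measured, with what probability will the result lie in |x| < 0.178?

P = 0.869

The normalised bound state is ψ = √κ e^{−κ|x|} with κ = mα/ℏ² = 5.700.
P(|x| < d) = ∫_{−d}^{d} κ e^{−2κ|x|} dx = 1 − e^{−2κd} = 1 − e^{−2.029} = 0.8686.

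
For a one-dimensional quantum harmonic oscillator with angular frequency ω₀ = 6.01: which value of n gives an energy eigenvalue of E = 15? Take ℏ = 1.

E_n = ℏω₀(n + ½) ⇒ n = E/(ℏω₀) − ½ = 15/6.01 − 0.5 = 1.996 → n = 2.

n = 2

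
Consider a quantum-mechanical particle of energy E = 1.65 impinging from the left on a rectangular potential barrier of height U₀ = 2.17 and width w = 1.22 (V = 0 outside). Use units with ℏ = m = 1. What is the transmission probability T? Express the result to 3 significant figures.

E < U₀: inside the barrier ψ ∝ e^{±κx} with κ = √(2m(U₀ − E))/ℏ = 1.020.
κw = 1.244, sinh(κw) = 1.591.
Matching ψ, ψ′ at both faces gives T = [1 + U₀² sinh²(κw) / (4E(U₀ − E))]⁻¹ = 1/4.473 = 0.224.

T = 0.224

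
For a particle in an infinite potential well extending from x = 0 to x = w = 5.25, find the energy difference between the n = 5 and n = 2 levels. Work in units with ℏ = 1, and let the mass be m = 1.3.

E_n = n²π²ℏ²/(2mw²), so ΔE = (5² − 2²) π²ℏ²/(2mw²).
ΔE = 21 × π² / (2 × 1.3 × 5.25²) = 2.892.

ΔE = 2.89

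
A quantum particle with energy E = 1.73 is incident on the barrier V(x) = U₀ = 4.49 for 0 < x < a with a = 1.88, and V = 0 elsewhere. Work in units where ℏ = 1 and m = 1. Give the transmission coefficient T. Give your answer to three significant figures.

T = 0.000552

Since E < U₀ the interior solution is evanescent with decay constant κ = √(2m(U₀ − E))/ℏ = 2.349.
κa = 4.417, sinh(κa) = 41.42.
The exact tunnelling result is T⁻¹ = 1 + U₀² sinh²(κa) / [4E(U₀ − E)] = 1812, so T = 0.000552.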